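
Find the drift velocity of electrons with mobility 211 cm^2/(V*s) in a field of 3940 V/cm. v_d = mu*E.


Step 1: v_d = mu * E
Step 2: v_d = 211 * 3940 = 831340
Step 3: v_d = 8.31e+05 cm/s

8.31e+05


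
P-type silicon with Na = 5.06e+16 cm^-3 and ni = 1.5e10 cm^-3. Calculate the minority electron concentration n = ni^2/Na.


Step 1: Majority hole concentration p ≈ Na = 5.06e+16 cm^-3
Step 2: n = ni^2 / Na = (1.5e10)^2 / 5.06e+16
Step 3: n = 4.45e+03 cm^-3

4.45e+03


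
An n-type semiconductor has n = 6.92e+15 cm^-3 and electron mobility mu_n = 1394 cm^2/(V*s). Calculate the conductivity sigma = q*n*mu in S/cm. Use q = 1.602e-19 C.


Step 1: sigma = q * n * mu
Step 2: sigma = 1.602e-19 * 6.92e+15 * 1394
Step 3: sigma = 1.545e+00 S/cm

1.545e+00


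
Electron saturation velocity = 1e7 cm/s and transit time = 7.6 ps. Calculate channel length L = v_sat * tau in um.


Step 1: tau in seconds = 7.6 ps * 1e-12 = 7.6000e-12 s
Step 2: L = v_sat * tau = 1e7 * 7.6000e-12 = 7.6000e-05 cm
Step 3: L in um = 7.6000e-05 * 1e4 = 0.76 um

0.76


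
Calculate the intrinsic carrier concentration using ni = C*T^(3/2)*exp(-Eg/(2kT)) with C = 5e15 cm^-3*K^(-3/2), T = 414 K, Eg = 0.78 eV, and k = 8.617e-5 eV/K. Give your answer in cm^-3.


Step 1: Compute kT = 8.617e-5 * 414 = 0.03567438 eV
Step 2: Exponent = -Eg/(2kT) = -0.78/(2*0.03567438) = -10.93222
Step 3: T^(3/2) = 414^1.5 = 8423.65
Step 4: ni = 5e15 * 8423.65 * exp(-10.93222) = 7.53e+14 cm^-3

7.53e+14


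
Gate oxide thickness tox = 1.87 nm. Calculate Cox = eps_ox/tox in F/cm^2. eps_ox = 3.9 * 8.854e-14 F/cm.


Step 1: eps_ox = 3.9 * 8.854e-14 = 3.45306e-13 F/cm
Step 2: tox in cm = 1.87 nm * 1e-7 = 1.8700e-07 cm
Step 3: Cox = 3.45306e-13 / 1.8700e-07 = 1.85e-06 F/cm^2

1.85e-06


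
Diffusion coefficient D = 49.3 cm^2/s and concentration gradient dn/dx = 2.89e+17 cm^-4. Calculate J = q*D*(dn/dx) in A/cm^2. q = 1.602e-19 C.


Step 1: J = q * D * (dn/dx)
Step 2: J = 1.602e-19 * 49.3 * 2.89e+17
Step 3: J = 2.28e+00 A/cm^2

2.28e+00


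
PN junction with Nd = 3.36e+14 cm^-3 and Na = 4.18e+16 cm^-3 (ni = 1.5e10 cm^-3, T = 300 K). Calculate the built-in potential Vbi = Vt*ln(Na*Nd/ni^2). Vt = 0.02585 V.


Step 1: Compute Na*Nd/ni^2 = 4.18e+16 * 3.36e+14 / (1.5e10)^2 = 6.2421e+10
Step 2: ln(6.2421e+10) = 24.8572
Step 3: Vbi = 0.02585 * 24.8572 = 0.643 V

0.643


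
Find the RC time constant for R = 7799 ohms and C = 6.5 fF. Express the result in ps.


Step 1: tau = R * C
Step 2: tau = 7799 * 6.5 fF = 7799 * 6.5e-15 F
Step 3: tau = 5.06935e-11 s = 50.6935 ps

50.6935


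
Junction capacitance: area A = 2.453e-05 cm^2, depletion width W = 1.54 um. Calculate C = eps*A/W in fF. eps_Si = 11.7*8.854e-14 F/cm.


Step 1: eps_Si = 11.7 * 8.854e-14 = 1.035918e-12 F/cm
Step 2: W in cm = 1.54 * 1e-4 = 1.54e-04 cm
Step 3: C = 1.035918e-12 * 2.453e-05 / 1.54e-04 = 1.650069e-13 F
Step 4: C = 165.01 fF

165.01


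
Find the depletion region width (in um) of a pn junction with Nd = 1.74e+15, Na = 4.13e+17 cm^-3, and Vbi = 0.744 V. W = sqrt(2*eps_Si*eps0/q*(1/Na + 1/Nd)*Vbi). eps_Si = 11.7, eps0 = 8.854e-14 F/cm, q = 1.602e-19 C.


Step 1: 1/Na + 1/Nd = 1/4.13e+17 + 1/1.74e+15 = 5.77134e-16
Step 2: 2*eps*eps0/q = 2*11.7*8.854e-14/1.602e-19 = 1.293281e+07
Step 3: W^2 = 1.293281e+07 * 5.77134e-16 * 0.744 = 5.55319e-09
Step 4: W = sqrt(5.55319e-09) = 7.452e-05 cm = 0.7452 um

0.7452


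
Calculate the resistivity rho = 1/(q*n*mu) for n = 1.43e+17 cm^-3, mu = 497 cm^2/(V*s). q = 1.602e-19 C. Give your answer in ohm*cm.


Step 1: sigma = q * n * mu = 1.602e-19 * 1.43e+17 * 497 = 1.13856e+01 S/cm
Step 2: rho = 1 / sigma = 1 / 1.13856e+01 = 0.08783 ohm*cm

0.08783


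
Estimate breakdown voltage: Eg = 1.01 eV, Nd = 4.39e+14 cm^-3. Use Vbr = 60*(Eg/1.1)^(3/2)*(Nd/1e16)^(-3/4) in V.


Step 1: Eg/1.1 = 1.01/1.1 = 0.918182
Step 2: (Eg/1.1)^1.5 = 0.918182^1.5 = 0.879819
Step 3: (Nd/1e16)^(-0.75) = (0.0439)^(-0.75) = 10.426814
Step 4: Vbr = 60 * 0.879819 * 10.426814 = 550.4 V

550.4


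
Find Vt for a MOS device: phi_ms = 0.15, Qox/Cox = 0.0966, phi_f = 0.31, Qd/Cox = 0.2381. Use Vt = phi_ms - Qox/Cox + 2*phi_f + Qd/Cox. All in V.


Step 1: Vt = phi_ms - Qox/Cox + 2*phi_f + Qd/Cox
Step 2: Vt = 0.15 - 0.0966 + 2*0.31 + 0.2381
Step 3: Vt = 0.15 - 0.0966 + 0.62 + 0.2381
Step 4: Vt = 0.9115 V

0.9115


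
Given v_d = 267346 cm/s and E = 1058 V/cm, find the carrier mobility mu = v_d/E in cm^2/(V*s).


Step 1: mu = v_d / E
Step 2: mu = 267346 / 1058
Step 3: mu = 252.69 cm^2/(V*s)

252.69


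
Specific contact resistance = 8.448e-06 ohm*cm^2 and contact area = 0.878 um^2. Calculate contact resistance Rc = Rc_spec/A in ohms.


Step 1: Convert area to cm^2: 0.878 um^2 = 8.7800e-09 cm^2
Step 2: Rc = Rc_spec / A = 8.448e-06 / 8.7800e-09
Step 3: Rc = 9.62e+02 ohms

9.62e+02


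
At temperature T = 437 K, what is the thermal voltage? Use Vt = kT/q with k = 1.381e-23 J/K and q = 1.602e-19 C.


Step 1: kT = 1.381e-23 * 437 = 6.03497e-21 J
Step 2: Vt = kT/q = 6.03497e-21 / 1.602e-19
Step 3: Vt = 0.03767 V

0.03767


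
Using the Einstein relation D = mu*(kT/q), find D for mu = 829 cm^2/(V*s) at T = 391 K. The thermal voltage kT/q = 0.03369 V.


Step 1: D = mu * (kT/q)
Step 2: D = 829 * 0.03369
Step 3: D = 27.93 cm^2/s

27.93


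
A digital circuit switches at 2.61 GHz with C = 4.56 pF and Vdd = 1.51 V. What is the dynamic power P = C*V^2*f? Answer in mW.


Step 1: V^2 = 1.51^2 = 2.2801 V^2
Step 2: P = C*V^2*f = 4.56e-12 F * 2.2801 * 2.61e9 Hz
Step 3: P = 2.713683816e-02 W
Step 4: P = 27.137 mW

27.137


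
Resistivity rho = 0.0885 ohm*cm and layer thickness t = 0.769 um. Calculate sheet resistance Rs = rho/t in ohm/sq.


Step 1: Convert thickness to cm: t = 0.769 um = 7.6900e-05 cm
Step 2: Rs = rho / t = 0.0885 / 7.6900e-05
Step 3: Rs = 1150.8 ohm/sq

1150.8


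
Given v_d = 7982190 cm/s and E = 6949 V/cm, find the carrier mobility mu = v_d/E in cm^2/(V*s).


Step 1: mu = v_d / E
Step 2: mu = 7982190 / 6949
Step 3: mu = 1148.68 cm^2/(V*s)

1148.68


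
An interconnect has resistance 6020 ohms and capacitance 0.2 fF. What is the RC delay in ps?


Step 1: tau = R * C
Step 2: tau = 6020 * 0.2 fF = 6020 * 2.0e-16 F
Step 3: tau = 1.204e-12 s = 1.204 ps

1.204


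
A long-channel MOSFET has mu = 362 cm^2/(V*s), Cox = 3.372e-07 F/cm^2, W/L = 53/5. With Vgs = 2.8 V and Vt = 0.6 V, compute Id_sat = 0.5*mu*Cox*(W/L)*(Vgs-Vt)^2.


Step 1: Overdrive voltage Vov = Vgs - Vt = 2.8 - 0.6 = 2.2 V
Step 2: W/L = 53/5 = 10.6
Step 3: Id = 0.5 * 362 * 3.372e-07 * 10.6 * 2.2^2
Step 4: Id = 3.13e-03 A

3.13e-03


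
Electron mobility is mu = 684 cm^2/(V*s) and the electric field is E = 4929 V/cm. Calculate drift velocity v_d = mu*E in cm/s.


Step 1: v_d = mu * E
Step 2: v_d = 684 * 4929 = 3371436
Step 3: v_d = 3.37e+06 cm/s

3.37e+06


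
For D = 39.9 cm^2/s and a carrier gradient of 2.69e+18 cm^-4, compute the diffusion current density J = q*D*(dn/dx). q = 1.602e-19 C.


Step 1: J = q * D * (dn/dx)
Step 2: J = 1.602e-19 * 39.9 * 2.69e+18
Step 3: J = 1.72e+01 A/cm^2

1.72e+01


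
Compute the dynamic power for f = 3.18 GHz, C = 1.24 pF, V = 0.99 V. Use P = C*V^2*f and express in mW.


Step 1: V^2 = 0.99^2 = 0.9801 V^2
Step 2: P = C*V^2*f = 1.24e-12 F * 0.9801 * 3.18e9 Hz
Step 3: P = 3.86473032e-03 W
Step 4: P = 3.865 mW

3.865


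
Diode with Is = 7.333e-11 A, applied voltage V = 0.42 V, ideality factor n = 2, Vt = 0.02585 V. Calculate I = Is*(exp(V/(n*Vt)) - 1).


Step 1: V/(n*Vt) = 0.42/(2*0.02585) = 8.1238
Step 2: exp(8.1238) = 3.3738e+03
Step 3: I = 7.333e-11 * (3.3738e+03 - 1) = 2.47e-07 A

2.47e-07


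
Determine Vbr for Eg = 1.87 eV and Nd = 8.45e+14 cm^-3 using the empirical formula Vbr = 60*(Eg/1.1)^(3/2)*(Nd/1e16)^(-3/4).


Step 1: Eg/1.1 = 1.87/1.1 = 1.700000
Step 2: (Eg/1.1)^1.5 = 1.700000^1.5 = 2.216529
Step 3: (Nd/1e16)^(-0.75) = (0.0845)^(-0.75) = 6.380540
Step 4: Vbr = 60 * 2.216529 * 6.380540 = 848.6 V

848.6


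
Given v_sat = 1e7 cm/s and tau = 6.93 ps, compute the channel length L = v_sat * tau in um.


Step 1: tau in seconds = 6.93 ps * 1e-12 = 6.9300e-12 s
Step 2: L = v_sat * tau = 1e7 * 6.9300e-12 = 6.9300e-05 cm
Step 3: L in um = 6.9300e-05 * 1e4 = 0.693 um

0.693


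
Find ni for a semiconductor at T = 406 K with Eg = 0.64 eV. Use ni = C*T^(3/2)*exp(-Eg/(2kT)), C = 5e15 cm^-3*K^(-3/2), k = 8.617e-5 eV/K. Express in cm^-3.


Step 1: Compute kT = 8.617e-5 * 406 = 0.03498502 eV
Step 2: Exponent = -Eg/(2kT) = -0.64/(2*0.03498502) = -9.14677
Step 3: T^(3/2) = 406^1.5 = 8180.67
Step 4: ni = 5e15 * 8180.67 * exp(-9.14677) = 4.36e+15 cm^-3

4.36e+15


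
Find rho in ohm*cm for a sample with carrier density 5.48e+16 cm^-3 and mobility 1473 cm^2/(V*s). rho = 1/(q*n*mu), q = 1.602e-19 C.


Step 1: sigma = q * n * mu = 1.602e-19 * 5.48e+16 * 1473 = 1.29314e+01 S/cm
Step 2: rho = 1 / sigma = 1 / 1.29314e+01 = 0.07733 ohm*cm

0.07733


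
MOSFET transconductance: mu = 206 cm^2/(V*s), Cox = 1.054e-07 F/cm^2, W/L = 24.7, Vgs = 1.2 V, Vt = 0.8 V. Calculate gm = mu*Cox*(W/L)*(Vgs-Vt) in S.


Step 1: Vov = Vgs - Vt = 1.2 - 0.8 = 0.4 V
Step 2: gm = mu * Cox * (W/L) * Vov
Step 3: gm = 206 * 1.054e-07 * 24.7 * 0.4 = 2.15e-04 S

2.15e-04


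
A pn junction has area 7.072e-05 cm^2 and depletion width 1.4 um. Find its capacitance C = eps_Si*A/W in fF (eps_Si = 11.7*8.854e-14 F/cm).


Step 1: eps_Si = 11.7 * 8.854e-14 = 1.035918e-12 F/cm
Step 2: W in cm = 1.4 * 1e-4 = 1.40e-04 cm
Step 3: C = 1.035918e-12 * 7.072e-05 / 1.40e-04 = 5.232866e-13 F
Step 4: C = 523.29 fF

523.29


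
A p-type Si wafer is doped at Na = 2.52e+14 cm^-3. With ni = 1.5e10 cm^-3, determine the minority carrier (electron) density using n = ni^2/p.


Step 1: Majority hole concentration p ≈ Na = 2.52e+14 cm^-3
Step 2: n = ni^2 / Na = (1.5e10)^2 / 2.52e+14
Step 3: n = 8.93e+05 cm^-3

8.93e+05


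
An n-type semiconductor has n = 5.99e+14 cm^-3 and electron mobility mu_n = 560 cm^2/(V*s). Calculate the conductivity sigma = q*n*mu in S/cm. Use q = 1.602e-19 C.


Step 1: sigma = q * n * mu
Step 2: sigma = 1.602e-19 * 5.99e+14 * 560
Step 3: sigma = 5.374e-02 S/cm

5.374e-02


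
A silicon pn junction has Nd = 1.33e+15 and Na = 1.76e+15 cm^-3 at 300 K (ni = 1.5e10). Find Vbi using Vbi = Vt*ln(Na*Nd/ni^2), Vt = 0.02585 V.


Step 1: Compute Na*Nd/ni^2 = 1.76e+15 * 1.33e+15 / (1.5e10)^2 = 1.0404e+10
Step 2: ln(1.0404e+10) = 23.0655
Step 3: Vbi = 0.02585 * 23.0655 = 0.596 V

0.596


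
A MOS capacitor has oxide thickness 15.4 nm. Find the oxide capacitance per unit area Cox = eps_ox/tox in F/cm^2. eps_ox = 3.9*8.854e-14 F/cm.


Step 1: eps_ox = 3.9 * 8.854e-14 = 3.45306e-13 F/cm
Step 2: tox in cm = 15.4 nm * 1e-7 = 1.5400e-06 cm
Step 3: Cox = 3.45306e-13 / 1.5400e-06 = 2.24e-07 F/cm^2

2.24e-07


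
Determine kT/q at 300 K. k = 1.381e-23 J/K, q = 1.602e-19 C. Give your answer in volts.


Step 1: kT = 1.381e-23 * 300 = 4.143e-21 J
Step 2: Vt = kT/q = 4.143e-21 / 1.602e-19
Step 3: Vt = 0.02586 V

0.02586


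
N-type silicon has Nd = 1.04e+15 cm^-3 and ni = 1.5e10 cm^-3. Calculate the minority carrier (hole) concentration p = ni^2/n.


Step 1: Since Nd >> ni, n ≈ Nd = 1.04e+15 cm^-3
Step 2: p = ni^2 / n = (1.5e10)^2 / 1.04e+15
Step 3: p = 2.25e20 / 1.04e+15 = 2.16e+05 cm^-3

2.16e+05


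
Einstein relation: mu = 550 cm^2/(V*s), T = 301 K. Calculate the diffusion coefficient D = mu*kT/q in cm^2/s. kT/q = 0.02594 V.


Step 1: D = mu * (kT/q)
Step 2: D = 550 * 0.02594
Step 3: D = 14.27 cm^2/s

14.27


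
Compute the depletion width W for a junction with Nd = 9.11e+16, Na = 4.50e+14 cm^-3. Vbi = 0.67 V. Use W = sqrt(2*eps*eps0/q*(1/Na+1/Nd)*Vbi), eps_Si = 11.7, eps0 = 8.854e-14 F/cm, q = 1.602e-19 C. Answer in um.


Step 1: 1/Na + 1/Nd = 1/4.50e+14 + 1/9.11e+16 = 2.23320e-15
Step 2: 2*eps*eps0/q = 2*11.7*8.854e-14/1.602e-19 = 1.293281e+07
Step 3: W^2 = 1.293281e+07 * 2.23320e-15 * 0.67 = 1.93506e-08
Step 4: W = sqrt(1.93506e-08) = 1.391e-04 cm = 1.391 um

1.391


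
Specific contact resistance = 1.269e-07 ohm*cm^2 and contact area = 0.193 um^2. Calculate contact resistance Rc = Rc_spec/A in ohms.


Step 1: Convert area to cm^2: 0.193 um^2 = 1.9300e-09 cm^2
Step 2: Rc = Rc_spec / A = 1.269e-07 / 1.9300e-09
Step 3: Rc = 6.58e+01 ohms

6.58e+01


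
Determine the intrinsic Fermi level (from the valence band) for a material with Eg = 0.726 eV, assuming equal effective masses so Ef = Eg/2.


Step 1: For an intrinsic semiconductor, the Fermi level sits at midgap.
Step 2: Ef = Eg / 2 = 0.726 / 2 = 0.363 eV

0.363


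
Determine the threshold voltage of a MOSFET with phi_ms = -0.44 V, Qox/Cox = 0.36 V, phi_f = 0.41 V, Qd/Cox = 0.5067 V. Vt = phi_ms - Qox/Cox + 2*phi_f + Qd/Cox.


Step 1: Vt = phi_ms - Qox/Cox + 2*phi_f + Qd/Cox
Step 2: Vt = -0.44 - 0.36 + 2*0.41 + 0.5067
Step 3: Vt = -0.44 - 0.36 + 0.82 + 0.5067
Step 4: Vt = 0.5267 V

0.5267


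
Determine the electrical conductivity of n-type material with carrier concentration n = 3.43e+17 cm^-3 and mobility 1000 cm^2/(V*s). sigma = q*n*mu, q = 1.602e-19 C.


Step 1: sigma = q * n * mu
Step 2: sigma = 1.602e-19 * 3.43e+17 * 1000
Step 3: sigma = 5.495e+01 S/cm

5.495e+01


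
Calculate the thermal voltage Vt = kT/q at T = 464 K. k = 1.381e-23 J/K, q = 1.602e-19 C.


Step 1: kT = 1.381e-23 * 464 = 6.40784e-21 J
Step 2: Vt = kT/q = 6.40784e-21 / 1.602e-19
Step 3: Vt = 0.04 V

0.04


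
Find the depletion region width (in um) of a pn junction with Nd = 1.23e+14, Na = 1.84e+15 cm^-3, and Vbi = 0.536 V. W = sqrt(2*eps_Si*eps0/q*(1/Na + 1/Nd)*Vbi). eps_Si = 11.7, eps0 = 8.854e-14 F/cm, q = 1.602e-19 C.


Step 1: 1/Na + 1/Nd = 1/1.84e+15 + 1/1.23e+14 = 8.67356e-15
Step 2: 2*eps*eps0/q = 2*11.7*8.854e-14/1.602e-19 = 1.293281e+07
Step 3: W^2 = 1.293281e+07 * 8.67356e-15 * 0.536 = 6.01250e-08
Step 4: W = sqrt(6.01250e-08) = 2.452e-04 cm = 2.452 um

2.452


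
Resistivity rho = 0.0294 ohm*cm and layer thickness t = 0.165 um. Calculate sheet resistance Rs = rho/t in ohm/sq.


Step 1: Convert thickness to cm: t = 0.165 um = 1.6500e-05 cm
Step 2: Rs = rho / t = 0.0294 / 1.6500e-05
Step 3: Rs = 1781.8 ohm/sq

1781.8


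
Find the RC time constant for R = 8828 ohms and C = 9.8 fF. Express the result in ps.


Step 1: tau = R * C
Step 2: tau = 8828 * 9.8 fF = 8828 * 9.8e-15 F
Step 3: tau = 8.65144e-11 s = 86.5144 ps

86.5144


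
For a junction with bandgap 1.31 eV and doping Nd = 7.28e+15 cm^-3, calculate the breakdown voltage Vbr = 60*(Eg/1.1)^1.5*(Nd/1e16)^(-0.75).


Step 1: Eg/1.1 = 1.31/1.1 = 1.190909
Step 2: (Eg/1.1)^1.5 = 1.190909^1.5 = 1.299624
Step 3: (Nd/1e16)^(-0.75) = (0.728)^(-0.75) = 1.268824
Step 4: Vbr = 60 * 1.299624 * 1.268824 = 98.9 V

98.9


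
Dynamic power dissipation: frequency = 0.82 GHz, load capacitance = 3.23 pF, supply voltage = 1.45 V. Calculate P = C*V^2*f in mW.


Step 1: V^2 = 1.45^2 = 2.1025 V^2
Step 2: P = C*V^2*f = 3.23e-12 F * 2.1025 * 0.82e9 Hz
Step 3: P = 5.5686815e-03 W
Step 4: P = 5.569 mW

5.569


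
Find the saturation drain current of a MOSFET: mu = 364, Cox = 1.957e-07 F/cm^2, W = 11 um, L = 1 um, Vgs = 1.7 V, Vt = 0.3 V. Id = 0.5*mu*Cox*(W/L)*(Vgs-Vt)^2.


Step 1: Overdrive voltage Vov = Vgs - Vt = 1.7 - 0.3 = 1.4 V
Step 2: W/L = 11/1 = 11
Step 3: Id = 0.5 * 364 * 1.957e-07 * 11 * 1.4^2
Step 4: Id = 7.68e-04 A

7.68e-04


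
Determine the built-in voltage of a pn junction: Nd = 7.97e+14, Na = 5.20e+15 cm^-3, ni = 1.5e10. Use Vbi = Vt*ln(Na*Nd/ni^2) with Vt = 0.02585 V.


Step 1: Compute Na*Nd/ni^2 = 5.20e+15 * 7.97e+14 / (1.5e10)^2 = 1.8420e+10
Step 2: ln(1.8420e+10) = 23.6367
Step 3: Vbi = 0.02585 * 23.6367 = 0.611 V

0.611


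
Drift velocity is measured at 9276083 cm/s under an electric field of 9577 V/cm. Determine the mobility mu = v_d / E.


Step 1: mu = v_d / E
Step 2: mu = 9276083 / 9577
Step 3: mu = 968.58 cm^2/(V*s)

968.58


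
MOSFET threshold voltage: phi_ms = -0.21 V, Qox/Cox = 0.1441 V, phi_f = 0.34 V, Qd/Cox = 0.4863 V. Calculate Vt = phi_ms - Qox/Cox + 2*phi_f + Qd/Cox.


Step 1: Vt = phi_ms - Qox/Cox + 2*phi_f + Qd/Cox
Step 2: Vt = -0.21 - 0.1441 + 2*0.34 + 0.4863
Step 3: Vt = -0.21 - 0.1441 + 0.68 + 0.4863
Step 4: Vt = 0.8122 V

0.8122


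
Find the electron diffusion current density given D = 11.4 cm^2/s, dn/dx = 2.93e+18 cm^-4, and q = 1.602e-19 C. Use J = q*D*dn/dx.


Step 1: J = q * D * (dn/dx)
Step 2: J = 1.602e-19 * 11.4 * 2.93e+18
Step 3: J = 5.35e+00 A/cm^2

5.35e+00


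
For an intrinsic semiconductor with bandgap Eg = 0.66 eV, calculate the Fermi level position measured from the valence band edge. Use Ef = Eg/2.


Step 1: For an intrinsic semiconductor, the Fermi level sits at midgap.
Step 2: Ef = Eg / 2 = 0.66 / 2 = 0.33 eV

0.33


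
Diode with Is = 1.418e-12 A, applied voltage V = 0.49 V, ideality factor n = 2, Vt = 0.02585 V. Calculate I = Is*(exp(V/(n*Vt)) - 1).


Step 1: V/(n*Vt) = 0.49/(2*0.02585) = 9.4778
Step 2: exp(9.4778) = 1.3066e+04
Step 3: I = 1.418e-12 * (1.3066e+04 - 1) = 1.85e-08 A

1.85e-08


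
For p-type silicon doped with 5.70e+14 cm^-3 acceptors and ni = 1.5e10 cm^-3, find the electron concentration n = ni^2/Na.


Step 1: Majority hole concentration p ≈ Na = 5.70e+14 cm^-3
Step 2: n = ni^2 / Na = (1.5e10)^2 / 5.70e+14
Step 3: n = 3.95e+05 cm^-3

3.95e+05


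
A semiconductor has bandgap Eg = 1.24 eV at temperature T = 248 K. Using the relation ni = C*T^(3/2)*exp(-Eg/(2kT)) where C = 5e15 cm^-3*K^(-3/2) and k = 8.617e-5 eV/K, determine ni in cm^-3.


Step 1: Compute kT = 8.617e-5 * 248 = 0.02137016 eV
Step 2: Exponent = -Eg/(2kT) = -1.24/(2*0.02137016) = -29.01242
Step 3: T^(3/2) = 248^1.5 = 3905.51
Step 4: ni = 5e15 * 3905.51 * exp(-29.01242) = 4.91e+06 cm^-3

4.91e+06


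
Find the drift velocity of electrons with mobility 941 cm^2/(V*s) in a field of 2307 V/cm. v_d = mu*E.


Step 1: v_d = mu * E
Step 2: v_d = 941 * 2307 = 2170887
Step 3: v_d = 2.17e+06 cm/s

2.17e+06


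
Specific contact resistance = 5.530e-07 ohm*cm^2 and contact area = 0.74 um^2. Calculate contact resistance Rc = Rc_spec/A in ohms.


Step 1: Convert area to cm^2: 0.74 um^2 = 7.4000e-09 cm^2
Step 2: Rc = Rc_spec / A = 5.530e-07 / 7.4000e-09
Step 3: Rc = 7.47e+01 ohms

7.47e+01


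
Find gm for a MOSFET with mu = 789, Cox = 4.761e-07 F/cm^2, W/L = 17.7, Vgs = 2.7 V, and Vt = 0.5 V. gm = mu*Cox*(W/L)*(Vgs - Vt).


Step 1: Vov = Vgs - Vt = 2.7 - 0.5 = 2.2 V
Step 2: gm = mu * Cox * (W/L) * Vov
Step 3: gm = 789 * 4.761e-07 * 17.7 * 2.2 = 1.46e-02 S

1.46e-02


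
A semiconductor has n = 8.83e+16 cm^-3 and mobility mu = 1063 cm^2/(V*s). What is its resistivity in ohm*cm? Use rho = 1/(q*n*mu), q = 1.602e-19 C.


Step 1: sigma = q * n * mu = 1.602e-19 * 8.83e+16 * 1063 = 1.50368e+01 S/cm
Step 2: rho = 1 / sigma = 1 / 1.50368e+01 = 0.0665 ohm*cm

0.0665


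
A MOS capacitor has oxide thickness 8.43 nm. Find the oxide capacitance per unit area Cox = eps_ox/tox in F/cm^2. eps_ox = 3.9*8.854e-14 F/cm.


Step 1: eps_ox = 3.9 * 8.854e-14 = 3.45306e-13 F/cm
Step 2: tox in cm = 8.43 nm * 1e-7 = 8.4300e-07 cm
Step 3: Cox = 3.45306e-13 / 8.4300e-07 = 4.10e-07 F/cm^2

4.10e-07


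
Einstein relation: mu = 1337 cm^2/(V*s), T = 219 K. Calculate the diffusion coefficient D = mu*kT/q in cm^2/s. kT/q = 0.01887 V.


Step 1: D = mu * (kT/q)
Step 2: D = 1337 * 0.01887
Step 3: D = 25.23 cm^2/s

25.23


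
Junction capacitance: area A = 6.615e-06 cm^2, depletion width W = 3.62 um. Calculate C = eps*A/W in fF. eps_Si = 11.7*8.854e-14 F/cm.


Step 1: eps_Si = 11.7 * 8.854e-14 = 1.035918e-12 F/cm
Step 2: W in cm = 3.62 * 1e-4 = 3.62e-04 cm
Step 3: C = 1.035918e-12 * 6.615e-06 / 3.62e-04 = 1.892983e-14 F
Step 4: C = 18.93 fF

18.93


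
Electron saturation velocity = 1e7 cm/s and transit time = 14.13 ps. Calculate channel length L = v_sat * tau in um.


Step 1: tau in seconds = 14.13 ps * 1e-12 = 1.4130e-11 s
Step 2: L = v_sat * tau = 1e7 * 1.4130e-11 = 1.4130e-04 cm
Step 3: L in um = 1.4130e-04 * 1e4 = 1.413 um

1.413


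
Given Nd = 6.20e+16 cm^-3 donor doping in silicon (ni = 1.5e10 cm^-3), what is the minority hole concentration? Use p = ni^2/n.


Step 1: Since Nd >> ni, n ≈ Nd = 6.20e+16 cm^-3
Step 2: p = ni^2 / n = (1.5e10)^2 / 6.20e+16
Step 3: p = 2.25e20 / 6.20e+16 = 3.63e+03 cm^-3

3.63e+03


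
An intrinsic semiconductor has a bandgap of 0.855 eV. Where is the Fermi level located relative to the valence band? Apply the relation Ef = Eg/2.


Step 1: For an intrinsic semiconductor, the Fermi level sits at midgap.
Step 2: Ef = Eg / 2 = 0.855 / 2 = 0.4275 eV

0.4275


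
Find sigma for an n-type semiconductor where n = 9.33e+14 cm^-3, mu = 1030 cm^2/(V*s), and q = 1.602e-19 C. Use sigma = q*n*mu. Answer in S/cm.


Step 1: sigma = q * n * mu
Step 2: sigma = 1.602e-19 * 9.33e+14 * 1030
Step 3: sigma = 1.540e-01 S/cm

1.540e-01


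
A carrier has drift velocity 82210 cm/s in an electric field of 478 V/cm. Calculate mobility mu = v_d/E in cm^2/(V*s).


Step 1: mu = v_d / E
Step 2: mu = 82210 / 478
Step 3: mu = 171.99 cm^2/(V*s)

171.99


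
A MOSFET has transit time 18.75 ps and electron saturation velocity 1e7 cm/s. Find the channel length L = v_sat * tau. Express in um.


Step 1: tau in seconds = 18.75 ps * 1e-12 = 1.8750e-11 s
Step 2: L = v_sat * tau = 1e7 * 1.8750e-11 = 1.8750e-04 cm
Step 3: L in um = 1.8750e-04 * 1e4 = 1.875 um

1.875


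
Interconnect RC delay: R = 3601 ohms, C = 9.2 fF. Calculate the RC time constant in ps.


Step 1: tau = R * C
Step 2: tau = 3601 * 9.2 fF = 3601 * 9.2e-15 F
Step 3: tau = 3.31292e-11 s = 33.1292 ps

33.1292


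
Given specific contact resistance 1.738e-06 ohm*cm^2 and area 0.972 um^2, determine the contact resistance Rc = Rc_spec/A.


Step 1: Convert area to cm^2: 0.972 um^2 = 9.7200e-09 cm^2
Step 2: Rc = Rc_spec / A = 1.738e-06 / 9.7200e-09
Step 3: Rc = 1.79e+02 ohms

1.79e+02


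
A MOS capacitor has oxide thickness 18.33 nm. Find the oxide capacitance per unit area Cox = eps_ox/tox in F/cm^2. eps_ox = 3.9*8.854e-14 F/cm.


Step 1: eps_ox = 3.9 * 8.854e-14 = 3.45306e-13 F/cm
Step 2: tox in cm = 18.33 nm * 1e-7 = 1.8330e-06 cm
Step 3: Cox = 3.45306e-13 / 1.8330e-06 = 1.88e-07 F/cm^2

1.88e-07


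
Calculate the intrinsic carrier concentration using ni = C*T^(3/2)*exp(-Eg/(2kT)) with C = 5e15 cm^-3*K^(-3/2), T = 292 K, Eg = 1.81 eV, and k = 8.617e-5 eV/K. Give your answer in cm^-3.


Step 1: Compute kT = 8.617e-5 * 292 = 0.02516164 eV
Step 2: Exponent = -Eg/(2kT) = -1.81/(2*0.02516164) = -35.96745
Step 3: T^(3/2) = 292^1.5 = 4989.70
Step 4: ni = 5e15 * 4989.70 * exp(-35.96745) = 5.98e+03 cm^-3

5.98e+03


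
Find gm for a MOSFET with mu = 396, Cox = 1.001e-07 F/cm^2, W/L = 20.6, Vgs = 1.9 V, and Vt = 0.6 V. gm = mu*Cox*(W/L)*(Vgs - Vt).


Step 1: Vov = Vgs - Vt = 1.9 - 0.6 = 1.3 V
Step 2: gm = mu * Cox * (W/L) * Vov
Step 3: gm = 396 * 1.001e-07 * 20.6 * 1.3 = 1.06e-03 S

1.06e-03


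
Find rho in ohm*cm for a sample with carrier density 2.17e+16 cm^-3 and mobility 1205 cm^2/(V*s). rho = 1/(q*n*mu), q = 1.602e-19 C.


Step 1: sigma = q * n * mu = 1.602e-19 * 2.17e+16 * 1205 = 4.18899e+00 S/cm
Step 2: rho = 1 / sigma = 1 / 4.18899e+00 = 0.2387 ohm*cm

0.2387


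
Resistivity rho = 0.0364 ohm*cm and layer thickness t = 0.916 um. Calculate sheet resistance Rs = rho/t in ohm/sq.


Step 1: Convert thickness to cm: t = 0.916 um = 9.1600e-05 cm
Step 2: Rs = rho / t = 0.0364 / 9.1600e-05
Step 3: Rs = 397.4 ohm/sq

397.4


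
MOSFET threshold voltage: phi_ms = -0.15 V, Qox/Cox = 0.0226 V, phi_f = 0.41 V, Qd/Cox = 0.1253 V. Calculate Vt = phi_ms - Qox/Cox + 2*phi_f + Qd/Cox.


Step 1: Vt = phi_ms - Qox/Cox + 2*phi_f + Qd/Cox
Step 2: Vt = -0.15 - 0.0226 + 2*0.41 + 0.1253
Step 3: Vt = -0.15 - 0.0226 + 0.82 + 0.1253
Step 4: Vt = 0.7727 V

0.7727


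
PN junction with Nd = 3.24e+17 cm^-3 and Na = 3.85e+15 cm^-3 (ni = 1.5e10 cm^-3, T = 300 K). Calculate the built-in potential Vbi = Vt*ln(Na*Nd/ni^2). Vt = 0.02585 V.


Step 1: Compute Na*Nd/ni^2 = 3.85e+15 * 3.24e+17 / (1.5e10)^2 = 5.5440e+12
Step 2: ln(5.5440e+12) = 29.3437
Step 3: Vbi = 0.02585 * 29.3437 = 0.759 V

0.759


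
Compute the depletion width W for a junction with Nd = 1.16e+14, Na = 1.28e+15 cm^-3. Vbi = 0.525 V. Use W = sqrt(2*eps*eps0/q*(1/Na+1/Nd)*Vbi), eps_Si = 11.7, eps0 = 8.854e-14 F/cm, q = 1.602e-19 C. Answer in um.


Step 1: 1/Na + 1/Nd = 1/1.28e+15 + 1/1.16e+14 = 9.40194e-15
Step 2: 2*eps*eps0/q = 2*11.7*8.854e-14/1.602e-19 = 1.293281e+07
Step 3: W^2 = 1.293281e+07 * 9.40194e-15 * 0.525 = 6.38366e-08
Step 4: W = sqrt(6.38366e-08) = 2.527e-04 cm = 2.527 um

2.527


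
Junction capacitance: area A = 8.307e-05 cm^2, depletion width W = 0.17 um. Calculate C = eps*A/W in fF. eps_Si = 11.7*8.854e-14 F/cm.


Step 1: eps_Si = 11.7 * 8.854e-14 = 1.035918e-12 F/cm
Step 2: W in cm = 0.17 * 1e-4 = 1.70e-05 cm
Step 3: C = 1.035918e-12 * 8.307e-05 / 1.70e-05 = 5.061983e-12 F
Step 4: C = 5061.98 fF

5061.98


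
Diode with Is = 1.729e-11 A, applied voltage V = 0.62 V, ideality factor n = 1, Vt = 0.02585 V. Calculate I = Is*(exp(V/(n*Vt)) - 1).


Step 1: V/(n*Vt) = 0.62/(1*0.02585) = 23.9845
Step 2: exp(23.9845) = 2.6082e+10
Step 3: I = 1.729e-11 * (2.6082e+10 - 1) = 4.51e-01 A

4.51e-01


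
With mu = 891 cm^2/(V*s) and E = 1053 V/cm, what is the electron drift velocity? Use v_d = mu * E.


Step 1: v_d = mu * E
Step 2: v_d = 891 * 1053 = 938223
Step 3: v_d = 9.38e+05 cm/s

9.38e+05


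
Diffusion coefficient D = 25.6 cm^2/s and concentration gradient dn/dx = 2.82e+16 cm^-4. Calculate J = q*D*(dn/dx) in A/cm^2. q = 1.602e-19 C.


Step 1: J = q * D * (dn/dx)
Step 2: J = 1.602e-19 * 25.6 * 2.82e+16
Step 3: J = 1.16e-01 A/cm^2

1.16e-01


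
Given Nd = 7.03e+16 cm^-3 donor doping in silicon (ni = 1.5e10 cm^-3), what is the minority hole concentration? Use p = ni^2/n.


Step 1: Since Nd >> ni, n ≈ Nd = 7.03e+16 cm^-3
Step 2: p = ni^2 / n = (1.5e10)^2 / 7.03e+16
Step 3: p = 2.25e20 / 7.03e+16 = 3.20e+03 cm^-3

3.20e+03


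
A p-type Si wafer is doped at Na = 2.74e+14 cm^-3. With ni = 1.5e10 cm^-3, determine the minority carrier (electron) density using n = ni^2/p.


Step 1: Majority hole concentration p ≈ Na = 2.74e+14 cm^-3
Step 2: n = ni^2 / Na = (1.5e10)^2 / 2.74e+14
Step 3: n = 8.21e+05 cm^-3

8.21e+05


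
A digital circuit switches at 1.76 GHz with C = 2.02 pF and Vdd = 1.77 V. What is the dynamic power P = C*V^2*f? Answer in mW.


Step 1: V^2 = 1.77^2 = 3.1329 V^2
Step 2: P = C*V^2*f = 2.02e-12 F * 3.1329 * 1.76e9 Hz
Step 3: P = 1.113808608e-02 W
Step 4: P = 11.138 mW

11.138


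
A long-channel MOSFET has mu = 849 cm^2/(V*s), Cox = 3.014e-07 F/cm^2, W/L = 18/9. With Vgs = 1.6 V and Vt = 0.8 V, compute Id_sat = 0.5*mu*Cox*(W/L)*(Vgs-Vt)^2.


Step 1: Overdrive voltage Vov = Vgs - Vt = 1.6 - 0.8 = 0.8 V
Step 2: W/L = 18/9 = 2
Step 3: Id = 0.5 * 849 * 3.014e-07 * 2 * 0.8^2
Step 4: Id = 1.64e-04 A

1.64e-04


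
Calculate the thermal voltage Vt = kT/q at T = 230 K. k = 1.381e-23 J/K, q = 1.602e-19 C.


Step 1: kT = 1.381e-23 * 230 = 3.1763e-21 J
Step 2: Vt = kT/q = 3.1763e-21 / 1.602e-19
Step 3: Vt = 0.01983 V

0.01983


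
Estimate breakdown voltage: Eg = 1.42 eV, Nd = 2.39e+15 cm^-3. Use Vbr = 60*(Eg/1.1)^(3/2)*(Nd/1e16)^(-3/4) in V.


Step 1: Eg/1.1 = 1.42/1.1 = 1.290909
Step 2: (Eg/1.1)^1.5 = 1.290909^1.5 = 1.466707
Step 3: (Nd/1e16)^(-0.75) = (0.239)^(-0.75) = 2.925510
Step 4: Vbr = 60 * 1.466707 * 2.925510 = 257.5 V

257.5


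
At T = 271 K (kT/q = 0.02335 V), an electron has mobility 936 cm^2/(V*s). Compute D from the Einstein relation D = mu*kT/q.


Step 1: D = mu * (kT/q)
Step 2: D = 936 * 0.02335
Step 3: D = 21.86 cm^2/s

21.86


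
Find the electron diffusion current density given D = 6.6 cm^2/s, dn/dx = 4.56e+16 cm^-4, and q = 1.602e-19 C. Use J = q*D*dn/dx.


Step 1: J = q * D * (dn/dx)
Step 2: J = 1.602e-19 * 6.6 * 4.56e+16
Step 3: J = 4.82e-02 A/cm^2

4.82e-02


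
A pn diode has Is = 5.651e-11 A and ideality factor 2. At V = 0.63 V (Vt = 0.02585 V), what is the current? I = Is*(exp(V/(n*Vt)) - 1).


Step 1: V/(n*Vt) = 0.63/(2*0.02585) = 12.1857
Step 2: exp(12.1857) = 1.9597e+05
Step 3: I = 5.651e-11 * (1.9597e+05 - 1) = 1.11e-05 A

1.11e-05


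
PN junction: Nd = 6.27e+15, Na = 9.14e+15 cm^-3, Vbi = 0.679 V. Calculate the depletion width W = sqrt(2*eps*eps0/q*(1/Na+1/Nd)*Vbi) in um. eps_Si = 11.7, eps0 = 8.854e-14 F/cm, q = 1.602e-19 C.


Step 1: 1/Na + 1/Nd = 1/9.14e+15 + 1/6.27e+15 = 2.68899e-16
Step 2: 2*eps*eps0/q = 2*11.7*8.854e-14/1.602e-19 = 1.293281e+07
Step 3: W^2 = 1.293281e+07 * 2.68899e-16 * 0.679 = 2.36130e-09
Step 4: W = sqrt(2.36130e-09) = 4.859e-05 cm = 0.4859 um

0.4859


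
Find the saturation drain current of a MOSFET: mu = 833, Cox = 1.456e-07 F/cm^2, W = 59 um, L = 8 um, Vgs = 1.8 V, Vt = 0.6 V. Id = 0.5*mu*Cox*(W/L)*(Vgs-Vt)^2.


Step 1: Overdrive voltage Vov = Vgs - Vt = 1.8 - 0.6 = 1.2 V
Step 2: W/L = 59/8 = 7.375
Step 3: Id = 0.5 * 833 * 1.456e-07 * 7.375 * 1.2^2
Step 4: Id = 6.44e-04 A

6.44e-04


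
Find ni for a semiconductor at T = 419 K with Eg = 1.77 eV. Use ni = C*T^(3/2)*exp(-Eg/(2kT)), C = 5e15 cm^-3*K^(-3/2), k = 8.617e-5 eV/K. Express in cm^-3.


Step 1: Compute kT = 8.617e-5 * 419 = 0.03610523 eV
Step 2: Exponent = -Eg/(2kT) = -1.77/(2*0.03610523) = -24.51168
Step 3: T^(3/2) = 419^1.5 = 8576.72
Step 4: ni = 5e15 * 8576.72 * exp(-24.51168) = 9.71e+08 cm^-3

9.71e+08


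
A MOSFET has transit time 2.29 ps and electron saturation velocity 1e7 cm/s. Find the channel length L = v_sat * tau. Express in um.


Step 1: tau in seconds = 2.29 ps * 1e-12 = 2.2900e-12 s
Step 2: L = v_sat * tau = 1e7 * 2.2900e-12 = 2.2900e-05 cm
Step 3: L in um = 2.2900e-05 * 1e4 = 0.229 um

0.229


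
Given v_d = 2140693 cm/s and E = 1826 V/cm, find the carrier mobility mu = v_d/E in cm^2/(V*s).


Step 1: mu = v_d / E
Step 2: mu = 2140693 / 1826
Step 3: mu = 1172.34 cm^2/(V*s)

1172.34


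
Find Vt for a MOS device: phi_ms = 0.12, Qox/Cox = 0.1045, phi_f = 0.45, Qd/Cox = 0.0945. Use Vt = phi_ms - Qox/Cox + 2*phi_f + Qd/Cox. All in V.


Step 1: Vt = phi_ms - Qox/Cox + 2*phi_f + Qd/Cox
Step 2: Vt = 0.12 - 0.1045 + 2*0.45 + 0.0945
Step 3: Vt = 0.12 - 0.1045 + 0.9 + 0.0945
Step 4: Vt = 1.01 V

1.01


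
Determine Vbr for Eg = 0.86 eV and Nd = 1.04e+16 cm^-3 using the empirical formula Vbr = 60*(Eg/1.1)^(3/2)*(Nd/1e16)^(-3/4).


Step 1: Eg/1.1 = 0.86/1.1 = 0.781818
Step 2: (Eg/1.1)^1.5 = 0.781818^1.5 = 0.691287
Step 3: (Nd/1e16)^(-0.75) = (1.04)^(-0.75) = 0.971013
Step 4: Vbr = 60 * 0.691287 * 0.971013 = 40.3 V

40.3


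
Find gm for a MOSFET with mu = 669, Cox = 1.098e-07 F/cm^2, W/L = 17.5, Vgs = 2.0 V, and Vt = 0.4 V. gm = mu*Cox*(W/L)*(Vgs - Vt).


Step 1: Vov = Vgs - Vt = 2.0 - 0.4 = 1.6 V
Step 2: gm = mu * Cox * (W/L) * Vov
Step 3: gm = 669 * 1.098e-07 * 17.5 * 1.6 = 2.06e-03 S

2.06e-03


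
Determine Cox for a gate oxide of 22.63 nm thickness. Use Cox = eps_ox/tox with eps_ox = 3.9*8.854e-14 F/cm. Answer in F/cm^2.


Step 1: eps_ox = 3.9 * 8.854e-14 = 3.45306e-13 F/cm
Step 2: tox in cm = 22.63 nm * 1e-7 = 2.2630e-06 cm
Step 3: Cox = 3.45306e-13 / 2.2630e-06 = 1.53e-07 F/cm^2

1.53e-07


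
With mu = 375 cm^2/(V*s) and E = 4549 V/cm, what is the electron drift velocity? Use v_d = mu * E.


Step 1: v_d = mu * E
Step 2: v_d = 375 * 4549 = 1705875
Step 3: v_d = 1.71e+06 cm/s

1.71e+06


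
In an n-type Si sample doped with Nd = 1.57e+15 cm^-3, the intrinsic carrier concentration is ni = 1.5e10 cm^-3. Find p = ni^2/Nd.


Step 1: Since Nd >> ni, n ≈ Nd = 1.57e+15 cm^-3
Step 2: p = ni^2 / n = (1.5e10)^2 / 1.57e+15
Step 3: p = 2.25e20 / 1.57e+15 = 1.43e+05 cm^-3

1.43e+05


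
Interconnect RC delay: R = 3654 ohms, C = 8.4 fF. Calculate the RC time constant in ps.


Step 1: tau = R * C
Step 2: tau = 3654 * 8.4 fF = 3654 * 8.4e-15 F
Step 3: tau = 3.06936e-11 s = 30.6936 ps

30.6936


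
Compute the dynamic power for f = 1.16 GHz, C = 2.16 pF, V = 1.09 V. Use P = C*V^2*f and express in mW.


Step 1: V^2 = 1.09^2 = 1.1881 V^2
Step 2: P = C*V^2*f = 2.16e-12 F * 1.1881 * 1.16e9 Hz
Step 3: P = 2.97690336e-03 W
Step 4: P = 2.977 mW

2.977


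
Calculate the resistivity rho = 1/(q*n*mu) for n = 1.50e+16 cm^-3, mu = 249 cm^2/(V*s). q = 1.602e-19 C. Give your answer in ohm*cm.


Step 1: sigma = q * n * mu = 1.602e-19 * 1.50e+16 * 249 = 5.98347e-01 S/cm
Step 2: rho = 1 / sigma = 1 / 5.98347e-01 = 1.671 ohm*cm

1.671


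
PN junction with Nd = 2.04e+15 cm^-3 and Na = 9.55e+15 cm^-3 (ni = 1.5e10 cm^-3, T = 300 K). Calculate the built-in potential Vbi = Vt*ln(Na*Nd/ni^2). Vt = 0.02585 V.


Step 1: Compute Na*Nd/ni^2 = 9.55e+15 * 2.04e+15 / (1.5e10)^2 = 8.6587e+10
Step 2: ln(8.6587e+10) = 25.1844
Step 3: Vbi = 0.02585 * 25.1844 = 0.651 V

0.651


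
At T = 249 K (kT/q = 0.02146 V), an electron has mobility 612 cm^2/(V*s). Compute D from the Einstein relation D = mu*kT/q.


Step 1: D = mu * (kT/q)
Step 2: D = 612 * 0.02146
Step 3: D = 13.13 cm^2/s

13.13


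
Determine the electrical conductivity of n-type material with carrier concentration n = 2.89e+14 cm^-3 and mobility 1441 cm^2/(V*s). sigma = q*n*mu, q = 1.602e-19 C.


Step 1: sigma = q * n * mu
Step 2: sigma = 1.602e-19 * 2.89e+14 * 1441
Step 3: sigma = 6.672e-02 S/cm

6.672e-02


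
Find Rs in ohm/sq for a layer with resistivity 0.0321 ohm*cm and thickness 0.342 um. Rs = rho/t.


Step 1: Convert thickness to cm: t = 0.342 um = 3.4200e-05 cm
Step 2: Rs = rho / t = 0.0321 / 3.4200e-05
Step 3: Rs = 938.6 ohm/sq

938.6


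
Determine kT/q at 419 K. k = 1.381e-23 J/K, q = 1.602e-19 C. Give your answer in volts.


Step 1: kT = 1.381e-23 * 419 = 5.78639e-21 J
Step 2: Vt = kT/q = 5.78639e-21 / 1.602e-19
Step 3: Vt = 0.03612 V

0.03612


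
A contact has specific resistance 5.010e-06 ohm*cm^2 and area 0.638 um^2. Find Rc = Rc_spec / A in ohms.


Step 1: Convert area to cm^2: 0.638 um^2 = 6.3800e-09 cm^2
Step 2: Rc = Rc_spec / A = 5.010e-06 / 6.3800e-09
Step 3: Rc = 7.85e+02 ohms

7.85e+02


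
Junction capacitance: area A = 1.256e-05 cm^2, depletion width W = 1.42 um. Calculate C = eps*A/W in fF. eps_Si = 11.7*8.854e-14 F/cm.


Step 1: eps_Si = 11.7 * 8.854e-14 = 1.035918e-12 F/cm
Step 2: W in cm = 1.42 * 1e-4 = 1.42e-04 cm
Step 3: C = 1.035918e-12 * 1.256e-05 / 1.42e-04 = 9.162768e-14 F
Step 4: C = 91.63 fF

91.63


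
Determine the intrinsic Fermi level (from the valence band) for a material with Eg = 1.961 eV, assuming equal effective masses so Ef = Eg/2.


Step 1: For an intrinsic semiconductor, the Fermi level sits at midgap.
Step 2: Ef = Eg / 2 = 1.961 / 2 = 0.9805 eV

0.9805


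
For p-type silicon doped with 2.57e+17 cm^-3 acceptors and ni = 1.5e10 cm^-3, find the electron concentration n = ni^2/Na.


Step 1: Majority hole concentration p ≈ Na = 2.57e+17 cm^-3
Step 2: n = ni^2 / Na = (1.5e10)^2 / 2.57e+17
Step 3: n = 8.75e+02 cm^-3

8.75e+02


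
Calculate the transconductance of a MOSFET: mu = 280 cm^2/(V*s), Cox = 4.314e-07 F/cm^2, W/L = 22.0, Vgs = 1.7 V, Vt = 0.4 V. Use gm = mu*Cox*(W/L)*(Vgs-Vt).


Step 1: Vov = Vgs - Vt = 1.7 - 0.4 = 1.3 V
Step 2: gm = mu * Cox * (W/L) * Vov
Step 3: gm = 280 * 4.314e-07 * 22.0 * 1.3 = 3.45e-03 S

3.45e-03


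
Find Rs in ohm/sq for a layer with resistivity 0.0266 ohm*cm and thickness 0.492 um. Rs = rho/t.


Step 1: Convert thickness to cm: t = 0.492 um = 4.9200e-05 cm
Step 2: Rs = rho / t = 0.0266 / 4.9200e-05
Step 3: Rs = 540.7 ohm/sq

540.7


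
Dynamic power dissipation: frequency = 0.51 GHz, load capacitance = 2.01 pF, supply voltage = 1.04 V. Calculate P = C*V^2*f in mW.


Step 1: V^2 = 1.04^2 = 1.0816 V^2
Step 2: P = C*V^2*f = 2.01e-12 F * 1.0816 * 0.51e9 Hz
Step 3: P = 1.10874816e-03 W
Step 4: P = 1.109 mW

1.109


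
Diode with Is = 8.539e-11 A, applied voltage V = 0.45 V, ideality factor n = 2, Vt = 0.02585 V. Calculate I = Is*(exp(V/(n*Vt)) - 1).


Step 1: V/(n*Vt) = 0.45/(2*0.02585) = 8.7041
Step 2: exp(8.7041) = 6.0276e+03
Step 3: I = 8.539e-11 * (6.0276e+03 - 1) = 5.15e-07 A

5.15e-07


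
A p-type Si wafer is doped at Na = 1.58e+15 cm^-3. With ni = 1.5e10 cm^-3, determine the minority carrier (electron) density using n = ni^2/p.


Step 1: Majority hole concentration p ≈ Na = 1.58e+15 cm^-3
Step 2: n = ni^2 / Na = (1.5e10)^2 / 1.58e+15
Step 3: n = 1.42e+05 cm^-3

1.42e+05


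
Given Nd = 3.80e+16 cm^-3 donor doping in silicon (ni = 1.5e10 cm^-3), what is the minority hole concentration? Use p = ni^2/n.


Step 1: Since Nd >> ni, n ≈ Nd = 3.80e+16 cm^-3
Step 2: p = ni^2 / n = (1.5e10)^2 / 3.80e+16
Step 3: p = 2.25e20 / 3.80e+16 = 5.92e+03 cm^-3

5.92e+03


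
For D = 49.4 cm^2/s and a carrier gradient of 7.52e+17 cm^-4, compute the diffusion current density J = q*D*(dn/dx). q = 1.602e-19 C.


Step 1: J = q * D * (dn/dx)
Step 2: J = 1.602e-19 * 49.4 * 7.52e+17
Step 3: J = 5.95e+00 A/cm^2

5.95e+00


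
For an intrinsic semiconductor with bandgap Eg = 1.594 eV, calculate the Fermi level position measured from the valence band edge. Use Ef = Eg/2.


Step 1: For an intrinsic semiconductor, the Fermi level sits at midgap.
Step 2: Ef = Eg / 2 = 1.594 / 2 = 0.797 eV

0.797


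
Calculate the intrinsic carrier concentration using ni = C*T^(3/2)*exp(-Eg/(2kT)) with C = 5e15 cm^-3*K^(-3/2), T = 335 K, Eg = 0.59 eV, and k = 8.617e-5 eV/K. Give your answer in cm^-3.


Step 1: Compute kT = 8.617e-5 * 335 = 0.02886695 eV
Step 2: Exponent = -Eg/(2kT) = -0.59/(2*0.02886695) = -10.21930
Step 3: T^(3/2) = 335^1.5 = 6131.51
Step 4: ni = 5e15 * 6131.51 * exp(-10.21930) = 1.12e+15 cm^-3

1.12e+15


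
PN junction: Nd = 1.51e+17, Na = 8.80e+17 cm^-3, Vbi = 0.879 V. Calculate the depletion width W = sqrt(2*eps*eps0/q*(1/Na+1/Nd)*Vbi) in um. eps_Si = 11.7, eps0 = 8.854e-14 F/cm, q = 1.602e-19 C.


Step 1: 1/Na + 1/Nd = 1/8.80e+17 + 1/1.51e+17 = 7.75888e-18
Step 2: 2*eps*eps0/q = 2*11.7*8.854e-14/1.602e-19 = 1.293281e+07
Step 3: W^2 = 1.293281e+07 * 7.75888e-18 * 0.879 = 8.82025e-11
Step 4: W = sqrt(8.82025e-11) = 9.392e-06 cm = 0.09392 um

0.09392


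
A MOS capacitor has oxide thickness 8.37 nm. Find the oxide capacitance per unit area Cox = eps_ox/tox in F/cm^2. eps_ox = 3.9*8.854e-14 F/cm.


Step 1: eps_ox = 3.9 * 8.854e-14 = 3.45306e-13 F/cm
Step 2: tox in cm = 8.37 nm * 1e-7 = 8.3700e-07 cm
Step 3: Cox = 3.45306e-13 / 8.3700e-07 = 4.13e-07 F/cm^2

4.13e-07


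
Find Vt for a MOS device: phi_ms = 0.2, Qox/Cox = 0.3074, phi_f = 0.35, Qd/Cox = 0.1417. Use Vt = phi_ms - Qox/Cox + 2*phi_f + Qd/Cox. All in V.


Step 1: Vt = phi_ms - Qox/Cox + 2*phi_f + Qd/Cox
Step 2: Vt = 0.2 - 0.3074 + 2*0.35 + 0.1417
Step 3: Vt = 0.2 - 0.3074 + 0.7 + 0.1417
Step 4: Vt = 0.7343 V

0.7343


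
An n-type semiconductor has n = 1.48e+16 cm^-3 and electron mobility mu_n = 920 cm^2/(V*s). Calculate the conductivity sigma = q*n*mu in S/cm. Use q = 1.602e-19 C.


Step 1: sigma = q * n * mu
Step 2: sigma = 1.602e-19 * 1.48e+16 * 920
Step 3: sigma = 2.181e+00 S/cm

2.181e+00


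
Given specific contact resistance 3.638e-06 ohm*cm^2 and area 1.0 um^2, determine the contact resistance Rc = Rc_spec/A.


Step 1: Convert area to cm^2: 1.0 um^2 = 1.0000e-08 cm^2
Step 2: Rc = Rc_spec / A = 3.638e-06 / 1.0000e-08
Step 3: Rc = 3.64e+02 ohms

3.64e+02


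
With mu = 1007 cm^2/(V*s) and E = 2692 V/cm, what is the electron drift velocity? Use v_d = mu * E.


Step 1: v_d = mu * E
Step 2: v_d = 1007 * 2692 = 2710844
Step 3: v_d = 2.71e+06 cm/s

2.71e+06


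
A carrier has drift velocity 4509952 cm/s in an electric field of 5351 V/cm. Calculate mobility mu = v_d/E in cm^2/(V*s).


Step 1: mu = v_d / E
Step 2: mu = 4509952 / 5351
Step 3: mu = 842.82 cm^2/(V*s)

842.82


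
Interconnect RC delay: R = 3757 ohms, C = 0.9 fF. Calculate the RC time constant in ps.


Step 1: tau = R * C
Step 2: tau = 3757 * 0.9 fF = 3757 * 9.0e-16 F
Step 3: tau = 3.3813e-12 s = 3.3813 ps

3.3813
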